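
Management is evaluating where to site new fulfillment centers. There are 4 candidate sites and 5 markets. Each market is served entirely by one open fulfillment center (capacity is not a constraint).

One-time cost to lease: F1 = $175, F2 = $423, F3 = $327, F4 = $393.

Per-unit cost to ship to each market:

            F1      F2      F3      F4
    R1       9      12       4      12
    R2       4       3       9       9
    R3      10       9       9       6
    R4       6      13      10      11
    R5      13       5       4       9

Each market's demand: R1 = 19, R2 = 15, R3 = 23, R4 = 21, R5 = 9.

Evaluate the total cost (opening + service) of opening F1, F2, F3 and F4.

Each market is assigned to its cheapest site among the open ones.
{F1, F2, F3, F4}: R1→F3 4·19=76, R2→F2 3·15=45, R3→F4 6·23=138, R4→F1 6·21=126, R5→F3 4·9=36. Service 421; fixed 1318; total 1739.

Total cost: 1739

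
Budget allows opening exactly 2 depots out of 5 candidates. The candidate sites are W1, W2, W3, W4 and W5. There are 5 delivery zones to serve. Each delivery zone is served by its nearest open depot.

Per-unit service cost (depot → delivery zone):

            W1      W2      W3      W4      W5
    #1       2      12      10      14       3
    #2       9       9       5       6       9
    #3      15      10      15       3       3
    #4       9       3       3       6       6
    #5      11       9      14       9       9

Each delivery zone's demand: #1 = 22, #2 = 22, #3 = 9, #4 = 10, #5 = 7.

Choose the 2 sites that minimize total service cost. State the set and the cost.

Choose W3 and W5; total service cost 296.

With exactly 2 open, each delivery zone uses its cheapest among the chosen.
{W3, W5}: #1→W5 3·22=66, #2→W3 5·22=110, #3→W5 3·9=27, #4→W3 3·10=30, #5→W5 9·7=63. Service cost 296.
{W1, W4}: service cost 326
{W4, W5}: service cost 348
Among all 10 size-2 choices, {W3, W5} is lowest.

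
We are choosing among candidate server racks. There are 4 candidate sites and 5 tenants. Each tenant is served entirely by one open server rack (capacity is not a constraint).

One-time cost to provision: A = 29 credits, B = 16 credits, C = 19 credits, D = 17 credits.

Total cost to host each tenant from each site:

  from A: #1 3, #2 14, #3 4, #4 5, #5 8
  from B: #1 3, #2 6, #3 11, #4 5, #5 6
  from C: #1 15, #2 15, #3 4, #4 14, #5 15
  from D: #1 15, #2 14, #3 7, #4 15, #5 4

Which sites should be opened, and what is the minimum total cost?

Open B only; minimum total cost 47.

For any fixed open set, each tenant goes to its cheapest open site; total = fixed + service.
{B}: #1→B 3, #2→B 6, #3→B 11, #4→B 5, #5→B 6. Service 31; fixed 16; total 47.
{B, D}: service 25 + fixed 33 = 58
{B, C}: service 24 + fixed 35 = 59
{A, B, C, D}: #1→A 3, #2→B 6, #3→A 4, #4→A 5, #5→D 4. Service 22; fixed 81; total 103.
No other subset beats 47.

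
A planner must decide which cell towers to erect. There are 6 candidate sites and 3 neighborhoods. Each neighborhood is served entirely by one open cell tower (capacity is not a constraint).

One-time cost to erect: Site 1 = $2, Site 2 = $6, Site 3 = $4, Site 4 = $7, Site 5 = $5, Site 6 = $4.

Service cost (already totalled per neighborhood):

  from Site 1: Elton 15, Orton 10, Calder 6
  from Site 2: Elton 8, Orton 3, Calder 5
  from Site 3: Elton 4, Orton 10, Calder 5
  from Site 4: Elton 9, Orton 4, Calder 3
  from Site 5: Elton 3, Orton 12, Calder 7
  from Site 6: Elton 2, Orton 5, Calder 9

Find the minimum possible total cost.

For any fixed open set, each neighborhood goes to its cheapest open site; total = fixed + service.
{Site 1, Site 6}: Elton→Site 6 2, Orton→Site 6 5, Calder→Site 1 6. Service 13; fixed 6; total 19.
{Site 2, Site 6}: Elton→Site 6 2, Orton→Site 2 3, Calder→Site 2 5. Service 10; fixed 10; total 20.
{Site 3, Site 6}: service 12 + fixed 8 = 20
{Site 1, Site 2, Site 3, Site 4, Site 5, Site 6}: service 8 + fixed 28 = 36
No other subset beats 19.

Minimum total cost: 19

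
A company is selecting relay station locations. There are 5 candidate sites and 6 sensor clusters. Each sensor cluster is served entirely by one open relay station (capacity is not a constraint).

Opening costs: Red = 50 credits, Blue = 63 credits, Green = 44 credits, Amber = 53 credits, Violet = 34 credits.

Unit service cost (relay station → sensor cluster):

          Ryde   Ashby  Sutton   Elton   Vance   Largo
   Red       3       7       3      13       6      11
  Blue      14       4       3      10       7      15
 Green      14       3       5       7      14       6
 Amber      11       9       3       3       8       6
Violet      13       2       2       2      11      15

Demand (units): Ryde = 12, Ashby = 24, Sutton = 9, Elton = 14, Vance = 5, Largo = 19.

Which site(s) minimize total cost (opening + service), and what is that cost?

Open Red, Green and Violet; minimum total cost 402.

For any fixed open set, each sensor cluster goes to its cheapest open site; total = fixed + service.
{Red, Green, Violet}: Ryde→Red 3·12=36, Ashby→Violet 2·24=48, Sutton→Violet 2·9=18, Elton→Violet 2·14=28, Vance→Red 6·5=30, Largo→Green 6·19=114. Service 274; fixed 128; total 402.
{Red, Amber, Violet}: service 274 + fixed 137 = 411
{Red, Violet}: service 369 + fixed 84 = 453
{Red, Blue, Green, Amber, Violet}: service 274 + fixed 244 = 518
No other subset beats 402.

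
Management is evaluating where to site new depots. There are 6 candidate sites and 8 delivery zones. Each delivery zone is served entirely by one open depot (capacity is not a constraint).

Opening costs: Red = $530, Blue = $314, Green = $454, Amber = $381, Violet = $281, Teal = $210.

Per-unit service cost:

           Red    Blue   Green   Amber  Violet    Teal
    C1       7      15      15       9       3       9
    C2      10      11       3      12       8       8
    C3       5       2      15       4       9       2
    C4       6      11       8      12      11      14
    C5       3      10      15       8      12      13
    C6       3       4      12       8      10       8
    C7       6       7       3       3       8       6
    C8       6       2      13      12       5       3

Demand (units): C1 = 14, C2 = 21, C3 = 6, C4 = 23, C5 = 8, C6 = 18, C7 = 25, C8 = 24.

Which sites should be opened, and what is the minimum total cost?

For any fixed open set, each delivery zone goes to its cheapest open site; total = fixed + service.
{Teal}: C1→Teal 9·14=126, C2→Teal 8·21=168, C3→Teal 2·6=12, C4→Teal 14·23=322, C5→Teal 13·8=104, C6→Teal 8·18=144, C7→Teal 6·25=150, C8→Teal 3·24=72. Service 1098; fixed 210; total 1308.
{Red}: service 848 + fixed 530 = 1378
{Violet}: service 1113 + fixed 281 = 1394
{Red, Blue, Green, Amber, Violet, Teal}: service 456 + fixed 2170 = 2626
No other subset beats 1308.

Open Teal only; minimum total cost 1308.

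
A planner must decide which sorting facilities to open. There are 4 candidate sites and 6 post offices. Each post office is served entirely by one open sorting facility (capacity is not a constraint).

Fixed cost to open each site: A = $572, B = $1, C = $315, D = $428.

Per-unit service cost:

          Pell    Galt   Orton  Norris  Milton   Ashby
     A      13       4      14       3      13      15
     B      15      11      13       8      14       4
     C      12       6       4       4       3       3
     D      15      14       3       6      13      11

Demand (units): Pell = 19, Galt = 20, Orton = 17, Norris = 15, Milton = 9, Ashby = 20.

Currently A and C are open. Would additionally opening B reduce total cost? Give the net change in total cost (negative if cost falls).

Current service cost with {A, C}: 508.
Adding B: each post office re-picks its cheapest; new service cost 508, saving 0.
Extra fixed cost: 1. Net change = 1 − 0 = 1.
(Totals: 1395 → 1396.)

No — net change +1 (cost rises by 1).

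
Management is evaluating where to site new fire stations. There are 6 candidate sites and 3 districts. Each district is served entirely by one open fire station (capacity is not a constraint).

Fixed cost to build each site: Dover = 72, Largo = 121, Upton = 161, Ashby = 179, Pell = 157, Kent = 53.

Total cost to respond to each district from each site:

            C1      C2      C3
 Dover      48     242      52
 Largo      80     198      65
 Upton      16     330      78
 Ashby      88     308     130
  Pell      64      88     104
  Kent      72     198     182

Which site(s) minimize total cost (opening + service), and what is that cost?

Open Pell only; minimum total cost 413.

For any fixed open set, each district goes to its cheapest open site; total = fixed + service.
{Pell}: C1→Pell 64, C2→Pell 88, C3→Pell 104. Service 256; fixed 157; total 413.
{Dover}: C1→Dover 48, C2→Dover 242, C3→Dover 52. Service 342; fixed 72; total 414.
{Dover, Pell}: C1→Dover 48, C2→Pell 88, C3→Dover 52. Service 188; fixed 229; total 417.
{Dover, Largo, Upton, Ashby, Pell, Kent}: service 156 + fixed 743 = 899
No other subset beats 413.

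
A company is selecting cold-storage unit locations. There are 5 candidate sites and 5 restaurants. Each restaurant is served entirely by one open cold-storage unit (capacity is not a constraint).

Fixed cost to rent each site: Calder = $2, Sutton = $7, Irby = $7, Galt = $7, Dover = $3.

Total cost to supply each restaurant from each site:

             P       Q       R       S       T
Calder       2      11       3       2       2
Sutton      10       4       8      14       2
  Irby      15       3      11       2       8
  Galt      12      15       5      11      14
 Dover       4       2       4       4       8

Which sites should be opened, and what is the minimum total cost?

Open Calder and Dover; minimum total cost 16.

For any fixed open set, each restaurant goes to its cheapest open site; total = fixed + service.
{Calder, Dover}: P→Calder 2, Q→Dover 2, R→Calder 3, S→Calder 2, T→Calder 2. Service 11; fixed 5; total 16.
{Calder, Irby}: service 12 + fixed 9 = 21
{Calder}: service 20 + fixed 2 = 22
{Calder, Sutton, Irby, Galt, Dover}: P→Calder 2, Q→Dover 2, R→Calder 3, S→Calder 2, T→Calder 2. Service 11; fixed 26; total 37.
No other subset beats 16.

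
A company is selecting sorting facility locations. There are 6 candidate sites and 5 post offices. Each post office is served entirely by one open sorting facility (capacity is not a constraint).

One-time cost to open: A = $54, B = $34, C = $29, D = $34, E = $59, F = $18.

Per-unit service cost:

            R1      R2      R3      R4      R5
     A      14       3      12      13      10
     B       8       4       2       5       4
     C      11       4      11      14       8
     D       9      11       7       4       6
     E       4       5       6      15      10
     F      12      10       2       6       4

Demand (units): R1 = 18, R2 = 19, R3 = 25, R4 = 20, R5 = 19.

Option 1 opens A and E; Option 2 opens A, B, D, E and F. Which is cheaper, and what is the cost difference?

Option 2 is cheaper by 308.

Option 1: {A, E}: R1→E 4·18=72, R2→A 3·19=57, R3→E 6·25=150, R4→A 13·20=260, R5→A 10·19=190. Service 729; fixed 113; total 842.
Option 2: {A, B, D, E, F}: R1→E 4·18=72, R2→A 3·19=57, R3→B 2·25=50, R4→D 4·20=80, R5→B 4·19=76. Service 335; fixed 199; total 534.
Difference: |842 − 534| = 308.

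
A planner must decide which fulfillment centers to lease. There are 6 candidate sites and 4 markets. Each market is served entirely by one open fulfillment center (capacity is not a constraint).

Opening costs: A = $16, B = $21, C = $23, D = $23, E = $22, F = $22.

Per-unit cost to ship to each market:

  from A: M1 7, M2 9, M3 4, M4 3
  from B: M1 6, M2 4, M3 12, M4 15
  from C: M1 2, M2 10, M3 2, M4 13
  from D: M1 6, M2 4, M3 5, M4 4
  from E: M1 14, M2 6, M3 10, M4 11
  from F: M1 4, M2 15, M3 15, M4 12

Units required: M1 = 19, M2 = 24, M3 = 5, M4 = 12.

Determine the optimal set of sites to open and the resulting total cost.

Open C and D; minimum total cost 238.

For any fixed open set, each market goes to its cheapest open site; total = fixed + service.
{C, D}: M1→C 2·19=38, M2→D 4·24=96, M3→C 2·5=10, M4→D 4·12=48. Service 192; fixed 46; total 238.
{A, B, C}: service 180 + fixed 60 = 240
{A, C, D}: service 180 + fixed 62 = 242
{A, B, C, D, E, F}: service 180 + fixed 127 = 307
No other subset beats 238.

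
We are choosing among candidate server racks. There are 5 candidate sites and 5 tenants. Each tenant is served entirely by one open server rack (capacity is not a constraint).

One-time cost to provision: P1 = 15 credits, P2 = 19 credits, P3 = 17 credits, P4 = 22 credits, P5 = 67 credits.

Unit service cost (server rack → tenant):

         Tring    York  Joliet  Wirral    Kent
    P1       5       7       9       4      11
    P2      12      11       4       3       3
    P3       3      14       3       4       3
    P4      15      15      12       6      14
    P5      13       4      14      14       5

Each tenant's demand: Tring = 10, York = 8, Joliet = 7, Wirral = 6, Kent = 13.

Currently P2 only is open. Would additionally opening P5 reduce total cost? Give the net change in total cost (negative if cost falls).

Current service cost with {P2}: 293.
Adding P5: each tenant re-picks its cheapest; new service cost 237, saving 56.
Extra fixed cost: 67. Net change = 67 − 56 = 11.
(Totals: 312 → 323.)

No — net change +11 (cost rises by 11).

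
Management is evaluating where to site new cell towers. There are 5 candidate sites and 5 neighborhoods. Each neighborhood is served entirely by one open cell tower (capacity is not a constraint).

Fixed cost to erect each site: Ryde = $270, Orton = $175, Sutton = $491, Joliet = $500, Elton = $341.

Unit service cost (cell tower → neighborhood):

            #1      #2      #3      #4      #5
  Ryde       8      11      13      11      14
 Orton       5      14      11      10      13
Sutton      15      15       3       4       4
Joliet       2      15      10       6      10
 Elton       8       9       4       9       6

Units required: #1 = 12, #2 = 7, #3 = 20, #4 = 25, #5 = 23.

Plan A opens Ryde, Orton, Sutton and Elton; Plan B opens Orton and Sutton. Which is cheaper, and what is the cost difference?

Plan A: {Ryde, Orton, Sutton, Elton}: #1→Orton 5·12=60, #2→Elton 9·7=63, #3→Sutton 3·20=60, #4→Sutton 4·25=100, #5→Sutton 4·23=92. Service 375; fixed 1277; total 1652.
Plan B: {Orton, Sutton}: #1→Orton 5·12=60, #2→Orton 14·7=98, #3→Sutton 3·20=60, #4→Sutton 4·25=100, #5→Sutton 4·23=92. Service 410; fixed 666; total 1076.
Difference: |1652 − 1076| = 576.

Plan B is cheaper by 576.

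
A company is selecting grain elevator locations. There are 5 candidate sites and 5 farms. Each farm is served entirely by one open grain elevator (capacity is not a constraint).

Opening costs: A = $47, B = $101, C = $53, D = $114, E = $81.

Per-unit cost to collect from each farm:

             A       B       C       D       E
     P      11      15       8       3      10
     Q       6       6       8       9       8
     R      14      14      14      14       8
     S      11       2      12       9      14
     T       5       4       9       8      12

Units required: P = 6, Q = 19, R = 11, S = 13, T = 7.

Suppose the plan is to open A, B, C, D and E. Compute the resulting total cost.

Total cost: 670

Each farm is assigned to its cheapest site among the open ones.
{A, B, C, D, E}: P→D 3·6=18, Q→A 6·19=114, R→E 8·11=88, S→B 2·13=26, T→B 4·7=28. Service 274; fixed 396; total 670.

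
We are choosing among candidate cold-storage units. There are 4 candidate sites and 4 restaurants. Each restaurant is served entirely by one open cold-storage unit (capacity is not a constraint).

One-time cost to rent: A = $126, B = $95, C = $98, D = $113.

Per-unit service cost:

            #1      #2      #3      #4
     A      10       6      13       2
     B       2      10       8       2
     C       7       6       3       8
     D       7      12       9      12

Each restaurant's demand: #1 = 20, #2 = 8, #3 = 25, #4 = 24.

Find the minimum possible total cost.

For any fixed open set, each restaurant goes to its cheapest open site; total = fixed + service.
{B, C}: #1→B 2·20=40, #2→C 6·8=48, #3→C 3·25=75, #4→B 2·24=48. Service 211; fixed 193; total 404.
{B}: #1→B 2·20=40, #2→B 10·8=80, #3→B 8·25=200, #4→B 2·24=48. Service 368; fixed 95; total 463.
{B, C, D}: service 211 + fixed 306 = 517
{A, B, C, D}: #1→B 2·20=40, #2→A 6·8=48, #3→C 3·25=75, #4→A 2·24=48. Service 211; fixed 432; total 643.
(All 15 nonempty subsets were checked; B and C is lowest.)

Minimum total cost: 404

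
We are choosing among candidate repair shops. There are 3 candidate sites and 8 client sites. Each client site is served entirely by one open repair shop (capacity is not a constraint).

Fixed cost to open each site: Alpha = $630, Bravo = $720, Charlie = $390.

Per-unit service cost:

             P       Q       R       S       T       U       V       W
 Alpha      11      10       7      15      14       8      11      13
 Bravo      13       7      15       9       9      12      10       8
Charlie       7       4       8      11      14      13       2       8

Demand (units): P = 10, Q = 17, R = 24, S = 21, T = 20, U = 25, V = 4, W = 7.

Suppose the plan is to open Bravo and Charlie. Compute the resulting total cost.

Total cost: 2173

Each client site is assigned to its cheapest site among the open ones.
{Bravo, Charlie}: P→Charlie 7·10=70, Q→Charlie 4·17=68, R→Charlie 8·24=192, S→Bravo 9·21=189, T→Bravo 9·20=180, U→Bravo 12·25=300, V→Charlie 2·4=8, W→Bravo 8·7=56. Service 1063; fixed 1110; total 2173.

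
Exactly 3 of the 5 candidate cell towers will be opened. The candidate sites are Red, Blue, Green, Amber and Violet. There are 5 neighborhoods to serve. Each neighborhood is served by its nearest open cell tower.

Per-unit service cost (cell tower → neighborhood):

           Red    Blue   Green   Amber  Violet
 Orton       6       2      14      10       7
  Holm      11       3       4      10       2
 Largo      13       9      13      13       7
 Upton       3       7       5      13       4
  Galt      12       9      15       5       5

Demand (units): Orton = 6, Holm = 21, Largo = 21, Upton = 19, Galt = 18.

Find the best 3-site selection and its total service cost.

Choose Red, Blue and Violet; total service cost 348.

With exactly 3 open, each neighborhood uses its cheapest among the chosen.
{Red, Blue, Violet}: Orton→Blue 2·6=12, Holm→Violet 2·21=42, Largo→Violet 7·21=147, Upton→Red 3·19=57, Galt→Violet 5·18=90. Service cost 348.
{Blue, Green, Violet}: service cost 367
{Blue, Amber, Violet}: service cost 367
Among all 10 size-3 choices, {Red, Blue, Violet} is lowest.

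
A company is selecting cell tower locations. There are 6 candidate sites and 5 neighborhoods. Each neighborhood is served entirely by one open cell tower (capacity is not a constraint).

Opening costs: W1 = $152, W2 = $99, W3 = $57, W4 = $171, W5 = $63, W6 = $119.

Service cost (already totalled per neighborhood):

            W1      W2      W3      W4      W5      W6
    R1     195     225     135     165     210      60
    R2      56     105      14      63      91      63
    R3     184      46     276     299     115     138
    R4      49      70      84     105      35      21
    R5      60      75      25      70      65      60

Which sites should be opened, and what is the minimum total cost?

Open W3 and W6; minimum total cost 434.

For any fixed open set, each neighborhood goes to its cheapest open site; total = fixed + service.
{W3, W6}: R1→W6 60, R2→W3 14, R3→W6 138, R4→W6 21, R5→W3 25. Service 258; fixed 176; total 434.
{W2, W3, W6}: service 166 + fixed 275 = 441
{W3, W5}: R1→W3 135, R2→W3 14, R3→W5 115, R4→W5 35, R5→W3 25. Service 324; fixed 120; total 444.
{W1, W2, W3, W4, W5, W6}: R1→W6 60, R2→W3 14, R3→W2 46, R4→W6 21, R5→W3 25. Service 166; fixed 661; total 827.
No other subset beats 434.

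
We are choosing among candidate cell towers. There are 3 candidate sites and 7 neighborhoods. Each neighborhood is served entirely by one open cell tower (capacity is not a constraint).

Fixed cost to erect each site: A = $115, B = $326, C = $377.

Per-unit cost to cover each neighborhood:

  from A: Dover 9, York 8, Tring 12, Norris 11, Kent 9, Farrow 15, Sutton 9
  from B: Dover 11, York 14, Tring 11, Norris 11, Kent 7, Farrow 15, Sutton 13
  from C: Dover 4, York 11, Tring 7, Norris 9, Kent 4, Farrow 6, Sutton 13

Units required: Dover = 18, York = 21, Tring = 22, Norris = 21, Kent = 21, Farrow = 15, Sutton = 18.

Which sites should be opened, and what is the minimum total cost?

Open A and C; minimum total cost 1411.

For any fixed open set, each neighborhood goes to its cheapest open site; total = fixed + service.
{A, C}: Dover→C 4·18=72, York→A 8·21=168, Tring→C 7·22=154, Norris→C 9·21=189, Kent→C 4·21=84, Farrow→C 6·15=90, Sutton→A 9·18=162. Service 919; fixed 492; total 1411.
{C}: service 1054 + fixed 377 = 1431
{A}: service 1401 + fixed 115 = 1516
{A, B, C}: service 919 + fixed 818 = 1737
(All 7 nonempty subsets were checked; A and C is lowest.)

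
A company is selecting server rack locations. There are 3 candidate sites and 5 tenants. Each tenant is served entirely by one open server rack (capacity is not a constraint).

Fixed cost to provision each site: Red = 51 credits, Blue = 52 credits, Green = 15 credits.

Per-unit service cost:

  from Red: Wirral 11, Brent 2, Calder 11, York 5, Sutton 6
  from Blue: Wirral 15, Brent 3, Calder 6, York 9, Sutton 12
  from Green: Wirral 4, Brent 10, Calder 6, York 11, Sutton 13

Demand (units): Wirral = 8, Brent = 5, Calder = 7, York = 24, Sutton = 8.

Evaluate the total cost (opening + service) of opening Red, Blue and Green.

Total cost: 370

Each tenant is assigned to its cheapest site among the open ones.
{Red, Blue, Green}: Wirral→Green 4·8=32, Brent→Red 2·5=10, Calder→Blue 6·7=42, York→Red 5·24=120, Sutton→Red 6·8=48. Service 252; fixed 118; total 370.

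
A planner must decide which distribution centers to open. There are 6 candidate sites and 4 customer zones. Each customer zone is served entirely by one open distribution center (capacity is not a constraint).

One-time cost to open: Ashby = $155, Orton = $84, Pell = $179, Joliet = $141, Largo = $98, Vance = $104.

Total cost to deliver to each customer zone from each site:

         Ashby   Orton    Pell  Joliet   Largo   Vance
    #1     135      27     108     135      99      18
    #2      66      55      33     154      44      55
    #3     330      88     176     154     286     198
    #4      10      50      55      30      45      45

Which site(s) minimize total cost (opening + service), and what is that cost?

Open Orton only; minimum total cost 304.

For any fixed open set, each customer zone goes to its cheapest open site; total = fixed + service.
{Orton}: #1→Orton 27, #2→Orton 55, #3→Orton 88, #4→Orton 50. Service 220; fixed 84; total 304.
{Orton, Largo}: #1→Orton 27, #2→Largo 44, #3→Orton 88, #4→Largo 45. Service 204; fixed 182; total 386.
{Orton, Vance}: service 206 + fixed 188 = 394
{Ashby, Orton, Pell, Joliet, Largo, Vance}: service 149 + fixed 761 = 910
No other subset beats 304.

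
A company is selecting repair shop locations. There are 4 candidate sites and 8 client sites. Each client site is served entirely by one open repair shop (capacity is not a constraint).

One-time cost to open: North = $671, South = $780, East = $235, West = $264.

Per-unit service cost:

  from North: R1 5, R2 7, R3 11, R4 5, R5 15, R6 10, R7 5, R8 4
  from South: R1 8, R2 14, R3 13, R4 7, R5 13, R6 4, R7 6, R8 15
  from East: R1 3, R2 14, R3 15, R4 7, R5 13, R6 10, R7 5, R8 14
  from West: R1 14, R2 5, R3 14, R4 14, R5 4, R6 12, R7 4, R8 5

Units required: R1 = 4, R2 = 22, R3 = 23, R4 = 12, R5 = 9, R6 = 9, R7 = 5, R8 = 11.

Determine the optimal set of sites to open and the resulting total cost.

For any fixed open set, each client site goes to its cheapest open site; total = fixed + service.
{West}: R1→West 14·4=56, R2→West 5·22=110, R3→West 14·23=322, R4→West 14·12=168, R5→West 4·9=36, R6→West 12·9=108, R7→West 4·5=20, R8→West 5·11=55. Service 875; fixed 264; total 1139.
{East, West}: R1→East 3·4=12, R2→West 5·22=110, R3→West 14·23=322, R4→East 7·12=84, R5→West 4·9=36, R6→East 10·9=90, R7→West 4·5=20, R8→West 5·11=55. Service 729; fixed 499; total 1228.
{East}: R1→East 3·4=12, R2→East 14·22=308, R3→East 15·23=345, R4→East 7·12=84, R5→East 13·9=117, R6→East 10·9=90, R7→East 5·5=25, R8→East 14·11=154. Service 1135; fixed 235; total 1370.
{North, South, East, West}: R1→East 3·4=12, R2→West 5·22=110, R3→North 11·23=253, R4→North 5·12=60, R5→West 4·9=36, R6→South 4·9=36, R7→West 4·5=20, R8→North 4·11=44. Service 571; fixed 1950; total 2521.
No other subset beats 1139.

Open West only; minimum total cost 1139.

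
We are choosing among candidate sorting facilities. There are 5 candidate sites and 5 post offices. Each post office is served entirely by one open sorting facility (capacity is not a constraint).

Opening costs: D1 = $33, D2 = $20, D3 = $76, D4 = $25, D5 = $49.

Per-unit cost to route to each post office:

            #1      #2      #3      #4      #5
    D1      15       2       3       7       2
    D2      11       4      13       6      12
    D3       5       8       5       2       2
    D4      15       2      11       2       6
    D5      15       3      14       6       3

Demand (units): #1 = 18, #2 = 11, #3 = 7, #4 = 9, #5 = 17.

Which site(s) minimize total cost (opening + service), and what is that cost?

Open D1 and D3; minimum total cost 294.

For any fixed open set, each post office goes to its cheapest open site; total = fixed + service.
{D1, D3}: #1→D3 5·18=90, #2→D1 2·11=22, #3→D1 3·7=21, #4→D3 2·9=18, #5→D1 2·17=34. Service 185; fixed 109; total 294.
{D3, D4}: #1→D3 5·18=90, #2→D4 2·11=22, #3→D3 5·7=35, #4→D3 2·9=18, #5→D3 2·17=34. Service 199; fixed 101; total 300.
{D1, D2, D3}: #1→D3 5·18=90, #2→D1 2·11=22, #3→D1 3·7=21, #4→D3 2·9=18, #5→D1 2·17=34. Service 185; fixed 129; total 314.
{D1, D2, D3, D4, D5}: service 185 + fixed 203 = 388
No other subset beats 294.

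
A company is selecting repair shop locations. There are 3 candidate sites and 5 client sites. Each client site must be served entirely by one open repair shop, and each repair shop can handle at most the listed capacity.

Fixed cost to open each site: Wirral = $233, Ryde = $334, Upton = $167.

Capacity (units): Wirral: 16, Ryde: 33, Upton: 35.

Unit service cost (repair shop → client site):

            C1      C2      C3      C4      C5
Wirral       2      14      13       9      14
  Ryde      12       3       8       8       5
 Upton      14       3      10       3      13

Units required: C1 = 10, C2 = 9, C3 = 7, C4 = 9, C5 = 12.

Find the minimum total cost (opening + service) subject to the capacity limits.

Minimum total cost: 791

Open {Ryde, Upton}: C1→Ryde 12·10=120, C2→Upton 3·9=27, C3→Ryde 8·7=56, C4→Upton 3·9=27, C5→Ryde 5·12=60.
Loads: Ryde carries 29/33, Upton carries 18/35. Service 290; fixed 501; total 791.
Next best feasible plan costs 805.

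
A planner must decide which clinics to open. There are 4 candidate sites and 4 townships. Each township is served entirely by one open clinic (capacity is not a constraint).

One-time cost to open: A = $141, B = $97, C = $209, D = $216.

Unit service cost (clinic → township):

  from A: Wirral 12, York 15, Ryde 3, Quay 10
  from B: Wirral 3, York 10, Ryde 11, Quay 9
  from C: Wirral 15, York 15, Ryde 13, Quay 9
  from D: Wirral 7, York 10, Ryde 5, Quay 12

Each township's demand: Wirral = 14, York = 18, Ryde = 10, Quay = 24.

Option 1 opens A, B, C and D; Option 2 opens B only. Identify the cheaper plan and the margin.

Option 1: {A, B, C, D}: Wirral→B 3·14=42, York→B 10·18=180, Ryde→A 3·10=30, Quay→B 9·24=216. Service 468; fixed 663; total 1131.
Option 2: {B}: Wirral→B 3·14=42, York→B 10·18=180, Ryde→B 11·10=110, Quay→B 9·24=216. Service 548; fixed 97; total 645.
Difference: |1131 − 645| = 486.

Option 2 is cheaper by 486.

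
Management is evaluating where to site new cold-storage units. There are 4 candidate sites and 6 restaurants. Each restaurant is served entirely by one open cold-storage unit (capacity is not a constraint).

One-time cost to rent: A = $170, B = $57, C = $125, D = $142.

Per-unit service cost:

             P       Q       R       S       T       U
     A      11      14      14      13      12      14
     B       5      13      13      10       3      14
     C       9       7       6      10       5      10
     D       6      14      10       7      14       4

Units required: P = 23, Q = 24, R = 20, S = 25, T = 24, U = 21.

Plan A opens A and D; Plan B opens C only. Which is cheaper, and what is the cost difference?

Plan B is cheaper by 333.

Plan A: {A, D}: P→D 6·23=138, Q→A 14·24=336, R→D 10·20=200, S→D 7·25=175, T→A 12·24=288, U→D 4·21=84. Service 1221; fixed 312; total 1533.
Plan B: {C}: P→C 9·23=207, Q→C 7·24=168, R→C 6·20=120, S→C 10·25=250, T→C 5·24=120, U→C 10·21=210. Service 1075; fixed 125; total 1200.
Difference: |1533 − 1200| = 333.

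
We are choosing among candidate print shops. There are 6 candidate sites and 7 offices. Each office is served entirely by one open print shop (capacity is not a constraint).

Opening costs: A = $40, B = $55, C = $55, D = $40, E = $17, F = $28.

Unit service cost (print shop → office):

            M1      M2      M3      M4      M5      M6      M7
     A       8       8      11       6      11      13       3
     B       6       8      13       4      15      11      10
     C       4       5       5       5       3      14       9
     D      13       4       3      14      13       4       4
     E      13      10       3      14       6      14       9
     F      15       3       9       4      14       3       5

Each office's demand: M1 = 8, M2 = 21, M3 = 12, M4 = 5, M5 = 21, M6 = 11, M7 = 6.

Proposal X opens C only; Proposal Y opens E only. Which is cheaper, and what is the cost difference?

Proposal X: {C}: M1→C 4·8=32, M2→C 5·21=105, M3→C 5·12=60, M4→C 5·5=25, M5→C 3·21=63, M6→C 14·11=154, M7→C 9·6=54. Service 493; fixed 55; total 548.
Proposal Y: {E}: M1→E 13·8=104, M2→E 10·21=210, M3→E 3·12=36, M4→E 14·5=70, M5→E 6·21=126, M6→E 14·11=154, M7→E 9·6=54. Service 754; fixed 17; total 771.
Difference: |548 − 771| = 223.

Proposal X is cheaper by 223.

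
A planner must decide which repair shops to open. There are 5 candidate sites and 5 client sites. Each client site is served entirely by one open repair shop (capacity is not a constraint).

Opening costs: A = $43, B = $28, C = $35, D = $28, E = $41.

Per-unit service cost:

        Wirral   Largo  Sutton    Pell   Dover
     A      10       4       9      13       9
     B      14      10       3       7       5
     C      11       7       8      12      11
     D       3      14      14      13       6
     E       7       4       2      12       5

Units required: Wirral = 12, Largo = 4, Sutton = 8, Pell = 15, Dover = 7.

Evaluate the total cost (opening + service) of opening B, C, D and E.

Each client site is assigned to its cheapest site among the open ones.
{B, C, D, E}: Wirral→D 3·12=36, Largo→E 4·4=16, Sutton→E 2·8=16, Pell→B 7·15=105, Dover→B 5·7=35. Service 208; fixed 132; total 340.

Total cost: 340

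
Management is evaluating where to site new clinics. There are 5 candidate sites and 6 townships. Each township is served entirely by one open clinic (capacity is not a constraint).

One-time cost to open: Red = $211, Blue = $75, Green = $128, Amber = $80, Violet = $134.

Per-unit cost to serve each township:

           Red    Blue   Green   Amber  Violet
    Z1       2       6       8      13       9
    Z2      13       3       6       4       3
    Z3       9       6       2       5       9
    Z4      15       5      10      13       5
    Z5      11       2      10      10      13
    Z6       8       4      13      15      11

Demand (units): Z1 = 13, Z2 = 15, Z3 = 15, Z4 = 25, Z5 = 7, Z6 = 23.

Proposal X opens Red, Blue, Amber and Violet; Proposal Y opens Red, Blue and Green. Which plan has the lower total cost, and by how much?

Proposal X: {Red, Blue, Amber, Violet}: Z1→Red 2·13=26, Z2→Blue 3·15=45, Z3→Amber 5·15=75, Z4→Blue 5·25=125, Z5→Blue 2·7=14, Z6→Blue 4·23=92. Service 377; fixed 500; total 877.
Proposal Y: {Red, Blue, Green}: Z1→Red 2·13=26, Z2→Blue 3·15=45, Z3→Green 2·15=30, Z4→Blue 5·25=125, Z5→Blue 2·7=14, Z6→Blue 4·23=92. Service 332; fixed 414; total 746.
Difference: |877 − 746| = 131.

Proposal Y is cheaper by 131.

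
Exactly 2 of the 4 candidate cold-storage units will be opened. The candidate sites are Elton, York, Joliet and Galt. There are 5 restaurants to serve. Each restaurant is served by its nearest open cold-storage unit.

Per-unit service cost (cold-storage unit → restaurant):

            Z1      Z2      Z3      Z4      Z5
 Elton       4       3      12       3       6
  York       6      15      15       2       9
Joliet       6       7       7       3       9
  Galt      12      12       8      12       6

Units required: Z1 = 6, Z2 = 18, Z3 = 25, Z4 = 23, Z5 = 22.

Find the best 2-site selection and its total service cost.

With exactly 2 open, each restaurant uses its cheapest among the chosen.
{Elton, Joliet}: Z1→Elton 4·6=24, Z2→Elton 3·18=54, Z3→Joliet 7·25=175, Z4→Elton 3·23=69, Z5→Elton 6·22=132. Service cost 454.
{Elton, Galt}: service cost 479
{Joliet, Galt}: service cost 538
Among all 6 size-2 choices, {Elton, Joliet} is lowest.

Choose Elton and Joliet; total service cost 454.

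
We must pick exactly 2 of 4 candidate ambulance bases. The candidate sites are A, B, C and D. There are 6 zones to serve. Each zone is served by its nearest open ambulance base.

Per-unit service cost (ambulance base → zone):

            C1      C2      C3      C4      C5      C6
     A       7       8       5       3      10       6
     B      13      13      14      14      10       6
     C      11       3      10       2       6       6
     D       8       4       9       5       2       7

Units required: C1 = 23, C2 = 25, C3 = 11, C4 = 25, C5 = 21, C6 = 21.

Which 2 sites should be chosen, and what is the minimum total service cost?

With exactly 2 open, each zone uses its cheapest among the chosen.
{A, D}: C1→A 7·23=161, C2→D 4·25=100, C3→A 5·11=55, C4→A 3·25=75, C5→D 2·21=42, C6→A 6·21=126. Service cost 559.
{C, D}: service cost 576
{A, C}: service cost 593
Among all 6 size-2 choices, {A, D} is lowest.

Choose A and D; total service cost 559.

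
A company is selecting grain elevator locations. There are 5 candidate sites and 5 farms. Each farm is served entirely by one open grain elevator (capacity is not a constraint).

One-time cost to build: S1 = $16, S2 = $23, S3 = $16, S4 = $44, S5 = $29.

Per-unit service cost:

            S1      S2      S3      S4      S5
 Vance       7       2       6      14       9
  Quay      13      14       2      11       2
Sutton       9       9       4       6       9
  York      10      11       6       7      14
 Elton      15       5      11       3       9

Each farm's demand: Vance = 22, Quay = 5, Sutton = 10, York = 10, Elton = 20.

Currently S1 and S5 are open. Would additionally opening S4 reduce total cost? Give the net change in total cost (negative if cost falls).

Current service cost with {S1, S5}: 534.
Adding S4: each farm re-picks its cheapest; new service cost 354, saving 180.
Extra fixed cost: 44. Net change = 44 − 180 = -136.
(Totals: 579 → 443.)

Yes — net change −136 (cost falls by 136).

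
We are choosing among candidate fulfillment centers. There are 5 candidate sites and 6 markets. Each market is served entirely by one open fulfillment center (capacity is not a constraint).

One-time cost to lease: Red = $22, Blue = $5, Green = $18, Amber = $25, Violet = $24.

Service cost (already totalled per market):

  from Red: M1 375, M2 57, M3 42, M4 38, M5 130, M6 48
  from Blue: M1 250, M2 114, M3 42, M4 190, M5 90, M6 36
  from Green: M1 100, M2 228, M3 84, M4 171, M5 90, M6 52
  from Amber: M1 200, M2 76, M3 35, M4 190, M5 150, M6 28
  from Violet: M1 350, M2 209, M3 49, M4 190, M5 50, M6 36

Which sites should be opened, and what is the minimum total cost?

For any fixed open set, each market goes to its cheapest open site; total = fixed + service.
{Red, Green, Violet}: M1→Green 100, M2→Red 57, M3→Red 42, M4→Red 38, M5→Violet 50, M6→Violet 36. Service 323; fixed 64; total 387.
{Red, Blue, Green, Violet}: service 323 + fixed 69 = 392
{Red, Green, Amber, Violet}: M1→Green 100, M2→Red 57, M3→Amber 35, M4→Red 38, M5→Violet 50, M6→Amber 28. Service 308; fixed 89; total 397.
{Red, Blue, Green, Amber, Violet}: service 308 + fixed 94 = 402
No other subset beats 387.

Open Red, Green and Violet; minimum total cost 387.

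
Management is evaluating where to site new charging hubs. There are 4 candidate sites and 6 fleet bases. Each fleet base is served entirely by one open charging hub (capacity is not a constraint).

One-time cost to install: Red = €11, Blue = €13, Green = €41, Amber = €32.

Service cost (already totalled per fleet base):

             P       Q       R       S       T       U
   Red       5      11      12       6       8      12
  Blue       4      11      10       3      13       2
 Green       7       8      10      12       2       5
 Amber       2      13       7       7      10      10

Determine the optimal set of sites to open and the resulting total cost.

Open Blue only; minimum total cost 56.

For any fixed open set, each fleet base goes to its cheapest open site; total = fixed + service.
{Blue}: P→Blue 4, Q→Blue 11, R→Blue 10, S→Blue 3, T→Blue 13, U→Blue 2. Service 43; fixed 13; total 56.
{Red, Blue}: P→Blue 4, Q→Red 11, R→Blue 10, S→Blue 3, T→Red 8, U→Blue 2. Service 38; fixed 24; total 62.
{Red}: service 54 + fixed 11 = 65
{Red, Blue, Green, Amber}: P→Amber 2, Q→Green 8, R→Amber 7, S→Blue 3, T→Green 2, U→Blue 2. Service 24; fixed 97; total 121.
No other subset beats 56.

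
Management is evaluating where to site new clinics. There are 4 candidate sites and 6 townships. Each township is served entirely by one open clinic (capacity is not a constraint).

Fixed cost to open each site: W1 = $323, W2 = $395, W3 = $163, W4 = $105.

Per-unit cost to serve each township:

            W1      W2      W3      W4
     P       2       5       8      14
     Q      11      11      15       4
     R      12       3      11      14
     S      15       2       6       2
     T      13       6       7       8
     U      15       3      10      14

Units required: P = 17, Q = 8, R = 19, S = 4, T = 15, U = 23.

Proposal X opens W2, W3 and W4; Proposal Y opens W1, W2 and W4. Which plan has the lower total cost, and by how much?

Proposal X: {W2, W3, W4}: P→W2 5·17=85, Q→W4 4·8=32, R→W2 3·19=57, S→W2 2·4=8, T→W2 6·15=90, U→W2 3·23=69. Service 341; fixed 663; total 1004.
Proposal Y: {W1, W2, W4}: P→W1 2·17=34, Q→W4 4·8=32, R→W2 3·19=57, S→W2 2·4=8, T→W2 6·15=90, U→W2 3·23=69. Service 290; fixed 823; total 1113.
Difference: |1004 − 1113| = 109.

Proposal X is cheaper by 109.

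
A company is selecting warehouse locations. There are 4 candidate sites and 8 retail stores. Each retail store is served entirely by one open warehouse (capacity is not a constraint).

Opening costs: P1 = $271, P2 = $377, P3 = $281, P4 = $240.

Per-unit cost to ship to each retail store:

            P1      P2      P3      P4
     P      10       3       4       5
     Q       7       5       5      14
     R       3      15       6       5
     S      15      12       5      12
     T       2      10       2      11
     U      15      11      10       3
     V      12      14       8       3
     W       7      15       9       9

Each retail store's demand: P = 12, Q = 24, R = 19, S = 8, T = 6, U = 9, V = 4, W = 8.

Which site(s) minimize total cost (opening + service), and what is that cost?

For any fixed open set, each retail store goes to its cheapest open site; total = fixed + service.
{P3}: P→P3 4·12=48, Q→P3 5·24=120, R→P3 6·19=114, S→P3 5·8=40, T→P3 2·6=12, U→P3 10·9=90, V→P3 8·4=32, W→P3 9·8=72. Service 528; fixed 281; total 809.
{P3, P4}: service 426 + fixed 521 = 947
{P1}: service 716 + fixed 271 = 987
{P1, P2, P3, P4}: P→P2 3·12=36, Q→P2 5·24=120, R→P1 3·19=57, S→P3 5·8=40, T→P1 2·6=12, U→P4 3·9=27, V→P4 3·4=12, W→P1 7·8=56. Service 360; fixed 1169; total 1529.
(All 15 nonempty subsets were checked; P3 only is lowest.)

Open P3 only; minimum total cost 809.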